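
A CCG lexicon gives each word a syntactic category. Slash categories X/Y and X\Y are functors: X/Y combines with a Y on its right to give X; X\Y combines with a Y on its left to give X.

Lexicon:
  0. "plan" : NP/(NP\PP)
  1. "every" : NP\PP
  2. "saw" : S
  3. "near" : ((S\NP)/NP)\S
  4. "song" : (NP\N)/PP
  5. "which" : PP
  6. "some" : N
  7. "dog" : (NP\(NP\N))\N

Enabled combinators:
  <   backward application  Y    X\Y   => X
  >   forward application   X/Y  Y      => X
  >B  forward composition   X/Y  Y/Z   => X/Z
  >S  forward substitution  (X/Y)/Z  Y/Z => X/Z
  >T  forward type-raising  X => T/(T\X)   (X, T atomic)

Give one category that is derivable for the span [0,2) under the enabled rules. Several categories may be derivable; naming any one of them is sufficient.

[0,8] S   <
  [0,2] NP   >
    [0,1] "plan" : NP/(NP\PP)
    [1,2] "every" : NP\PP
  [2,8] S\NP   >
    [2,4] (S\NP)/NP   <
      [2,3] "saw" : S
      [3,4] "near" : ((S\NP)/NP)\S
    [4,8] NP   <
      [4,6] NP\N   >
        [4,5] "song" : (NP\N)/PP
        [5,6] "which" : PP
      [6,8] NP\(NP\N)   <
        [6,7] "some" : N
        [7,8] "dog" : (NP\(NP\N))\N

NP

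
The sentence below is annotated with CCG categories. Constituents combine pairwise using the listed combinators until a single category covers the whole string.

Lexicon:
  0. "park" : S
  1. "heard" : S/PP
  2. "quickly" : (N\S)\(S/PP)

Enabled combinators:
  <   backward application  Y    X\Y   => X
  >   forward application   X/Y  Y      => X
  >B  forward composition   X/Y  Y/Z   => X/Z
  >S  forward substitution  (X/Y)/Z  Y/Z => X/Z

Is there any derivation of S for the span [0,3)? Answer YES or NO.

NO

S S/PP (N\S)\(S/PP)
CKY chart[0,3] = {N}; S ∉ chart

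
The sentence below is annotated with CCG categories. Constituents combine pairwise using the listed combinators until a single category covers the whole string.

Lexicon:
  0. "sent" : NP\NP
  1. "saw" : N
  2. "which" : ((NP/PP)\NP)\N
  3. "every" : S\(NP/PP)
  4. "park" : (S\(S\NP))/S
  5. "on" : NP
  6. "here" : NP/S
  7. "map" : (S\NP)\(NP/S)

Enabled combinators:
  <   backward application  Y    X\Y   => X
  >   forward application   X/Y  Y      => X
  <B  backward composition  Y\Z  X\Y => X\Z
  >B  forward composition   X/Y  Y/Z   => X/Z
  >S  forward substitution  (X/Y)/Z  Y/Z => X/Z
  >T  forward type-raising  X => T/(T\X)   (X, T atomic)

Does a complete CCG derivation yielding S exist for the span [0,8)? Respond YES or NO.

YES

[0,8] S   <
  [0,4] S\NP   <B
    [0,1] "sent" : NP\NP
    [1,4] S\NP   <B
      [1,3] (NP/PP)\NP   <
        [1,2] "saw" : N
        [2,3] "which" : ((NP/PP)\NP)\N
      [3,4] "every" : S\(NP/PP)
  [4,8] S\(S\NP)   >
    [4,5] "park" : (S\(S\NP))/S
    [5,8] S   <
      [5,6] "on" : NP
      [6,8] S\NP   <
        [6,7] "here" : NP/S
        [7,8] "map" : (S\NP)\(NP/S)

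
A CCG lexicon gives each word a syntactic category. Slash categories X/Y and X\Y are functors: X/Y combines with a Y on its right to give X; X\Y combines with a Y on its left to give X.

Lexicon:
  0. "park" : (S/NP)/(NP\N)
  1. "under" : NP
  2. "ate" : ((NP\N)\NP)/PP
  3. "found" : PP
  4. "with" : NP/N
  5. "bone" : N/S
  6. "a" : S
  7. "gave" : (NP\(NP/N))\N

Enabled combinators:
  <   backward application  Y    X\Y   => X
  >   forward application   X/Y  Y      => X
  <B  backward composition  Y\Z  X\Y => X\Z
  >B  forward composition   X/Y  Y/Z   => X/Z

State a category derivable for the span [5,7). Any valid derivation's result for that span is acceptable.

[0,8] S   >
  [0,4] S/NP   >
    [0,1] "park" : (S/NP)/(NP\N)
    [1,4] NP\N   <
      [1,2] "under" : NP
      [2,4] (NP\N)\NP   >
        [2,3] "ate" : ((NP\N)\NP)/PP
        [3,4] "found" : PP
  [4,8] NP   <
    [4,5] "with" : NP/N
    [5,8] NP\(NP/N)   <
      [5,7] N   >
        [5,6] "bone" : N/S
        [6,7] "a" : S
      [7,8] "gave" : (NP\(NP/N))\N

N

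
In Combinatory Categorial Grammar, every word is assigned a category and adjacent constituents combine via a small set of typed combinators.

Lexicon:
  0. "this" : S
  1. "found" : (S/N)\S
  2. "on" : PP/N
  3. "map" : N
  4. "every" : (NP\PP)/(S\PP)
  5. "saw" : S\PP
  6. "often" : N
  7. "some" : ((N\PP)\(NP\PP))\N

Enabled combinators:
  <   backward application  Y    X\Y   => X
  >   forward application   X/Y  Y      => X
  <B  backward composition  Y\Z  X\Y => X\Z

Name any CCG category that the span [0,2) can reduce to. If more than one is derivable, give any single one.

S/N

[0,8] S   >
  [0,2] S/N   <
    [0,1] "this" : S
    [1,2] "found" : (S/N)\S
  [2,8] N   <
    [2,4] PP   >
      [2,3] "on" : PP/N
      [3,4] "map" : N
    [4,8] N\PP   <
      [4,6] NP\PP   >
        [4,5] "every" : (NP\PP)/(S\PP)
        [5,6] "saw" : S\PP
      [6,8] (N\PP)\(NP\PP)   <
        [6,7] "often" : N
        [7,8] "some" : ((N\PP)\(NP\PP))\N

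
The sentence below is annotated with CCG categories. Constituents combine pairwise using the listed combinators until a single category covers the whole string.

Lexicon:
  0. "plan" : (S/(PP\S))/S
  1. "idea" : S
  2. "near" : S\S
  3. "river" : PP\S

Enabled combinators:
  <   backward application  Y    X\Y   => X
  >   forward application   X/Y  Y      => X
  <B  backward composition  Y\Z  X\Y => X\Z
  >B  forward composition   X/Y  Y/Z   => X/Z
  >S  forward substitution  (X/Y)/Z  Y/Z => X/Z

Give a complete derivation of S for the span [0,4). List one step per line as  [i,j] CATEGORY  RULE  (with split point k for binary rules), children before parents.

[0,1] (S/(PP\S))/S  lex  "plan"
[1,2] S  lex  "idea"
[0,2] S/(PP\S)  >  k=1
[2,3] S\S  lex  "near"
[3,4] PP\S  lex  "river"
[2,4] PP\S  <B  k=3
[0,4] S  >  k=2

[0,4] S   >
  [0,2] S/(PP\S)   >
    [0,1] "plan" : (S/(PP\S))/S
    [1,2] "idea" : S
  [2,4] PP\S   <B
    [2,3] "near" : S\S
    [3,4] "river" : PP\S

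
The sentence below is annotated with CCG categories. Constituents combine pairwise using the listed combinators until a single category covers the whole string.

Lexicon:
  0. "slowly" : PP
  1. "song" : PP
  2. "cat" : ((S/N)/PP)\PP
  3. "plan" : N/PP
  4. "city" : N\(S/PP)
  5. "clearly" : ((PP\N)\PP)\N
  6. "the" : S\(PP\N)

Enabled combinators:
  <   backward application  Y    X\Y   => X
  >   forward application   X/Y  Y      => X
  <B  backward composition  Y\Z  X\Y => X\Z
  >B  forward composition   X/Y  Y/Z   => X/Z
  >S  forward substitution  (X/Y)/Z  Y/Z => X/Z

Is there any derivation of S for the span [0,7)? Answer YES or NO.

YES

[0,7] S   <
  [0,6] PP\N   <
    [0,1] "slowly" : PP
    [1,6] (PP\N)\PP   <
      [1,5] N   <
        [1,4] S/PP   >S
          [1,3] (S/N)/PP   <
            [1,2] "song" : PP
            [2,3] "cat" : ((S/N)/PP)\PP
          [3,4] "plan" : N/PP
        [4,5] "city" : N\(S/PP)
      [5,6] "clearly" : ((PP\N)\PP)\N
  [6,7] "the" : S\(PP\N)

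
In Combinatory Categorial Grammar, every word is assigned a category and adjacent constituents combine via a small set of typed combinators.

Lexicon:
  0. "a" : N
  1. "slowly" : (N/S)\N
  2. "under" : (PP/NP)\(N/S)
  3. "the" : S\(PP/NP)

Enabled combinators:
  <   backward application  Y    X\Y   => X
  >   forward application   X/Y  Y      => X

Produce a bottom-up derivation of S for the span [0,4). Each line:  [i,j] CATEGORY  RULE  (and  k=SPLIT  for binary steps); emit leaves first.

[0,1] N  lex  "a"
[1,2] (N/S)\N  lex  "slowly"
[0,2] N/S  <  k=1
[2,3] (PP/NP)\(N/S)  lex  "under"
[0,3] PP/NP  <  k=2
[3,4] S\(PP/NP)  lex  "the"
[0,4] S  <  k=3

[0,4] S   <
  [0,3] PP/NP   <
    [0,2] N/S   <
      [0,1] "a" : N
      [1,2] "slowly" : (N/S)\N
    [2,3] "under" : (PP/NP)\(N/S)
  [3,4] "the" : S\(PP/NP)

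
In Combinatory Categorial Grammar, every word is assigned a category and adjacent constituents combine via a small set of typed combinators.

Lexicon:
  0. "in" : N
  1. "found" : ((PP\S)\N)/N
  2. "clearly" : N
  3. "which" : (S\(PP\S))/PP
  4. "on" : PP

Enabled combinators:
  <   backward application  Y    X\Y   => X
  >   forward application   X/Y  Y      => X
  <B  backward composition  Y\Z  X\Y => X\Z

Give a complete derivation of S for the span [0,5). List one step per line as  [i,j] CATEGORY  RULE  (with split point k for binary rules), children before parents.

[0,1] N  lex  "in"
[1,2] ((PP\S)\N)/N  lex  "found"
[2,3] N  lex  "clearly"
[1,3] (PP\S)\N  >  k=2
[3,4] (S\(PP\S))/PP  lex  "which"
[4,5] PP  lex  "on"
[3,5] S\(PP\S)  >  k=4
[1,5] S\N  <B  k=3
[0,5] S  <  k=1

[0,5] S   <
  [0,1] "in" : N
  [1,5] S\N   <B
    [1,3] (PP\S)\N   >
      [1,2] "found" : ((PP\S)\N)/N
      [2,3] "clearly" : N
    [3,5] S\(PP\S)   >
      [3,4] "which" : (S\(PP\S))/PP
      [4,5] "on" : PP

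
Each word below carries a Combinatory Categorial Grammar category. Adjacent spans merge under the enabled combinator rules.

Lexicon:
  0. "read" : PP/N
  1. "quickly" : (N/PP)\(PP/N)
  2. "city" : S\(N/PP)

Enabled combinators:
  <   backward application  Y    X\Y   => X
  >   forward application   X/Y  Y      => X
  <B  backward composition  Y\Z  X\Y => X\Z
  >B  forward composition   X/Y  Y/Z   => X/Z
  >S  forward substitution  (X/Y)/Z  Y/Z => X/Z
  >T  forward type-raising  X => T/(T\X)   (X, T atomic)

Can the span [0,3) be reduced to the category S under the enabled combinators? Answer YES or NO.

[0,3] S   <
  [0,2] N/PP   <
    [0,1] "read" : PP/N
    [1,2] "quickly" : (N/PP)\(PP/N)
  [2,3] "city" : S\(N/PP)

YES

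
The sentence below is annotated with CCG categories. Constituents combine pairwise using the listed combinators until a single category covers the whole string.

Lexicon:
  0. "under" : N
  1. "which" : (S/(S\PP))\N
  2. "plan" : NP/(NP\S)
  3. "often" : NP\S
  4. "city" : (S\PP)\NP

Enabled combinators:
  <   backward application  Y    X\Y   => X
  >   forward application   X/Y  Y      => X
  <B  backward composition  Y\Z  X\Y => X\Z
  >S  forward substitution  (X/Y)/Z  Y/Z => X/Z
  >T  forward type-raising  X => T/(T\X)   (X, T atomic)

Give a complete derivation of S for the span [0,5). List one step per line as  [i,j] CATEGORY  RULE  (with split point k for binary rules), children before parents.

[0,5] S   >
  [0,2] S/(S\PP)   <
    [0,1] "under" : N
    [1,2] "which" : (S/(S\PP))\N
  [2,5] S\PP   <
    [2,4] NP   >
      [2,3] "plan" : NP/(NP\S)
      [3,4] "often" : NP\S
    [4,5] "city" : (S\PP)\NP

[0,1] N  lex  "under"
[1,2] (S/(S\PP))\N  lex  "which"
[0,2] S/(S\PP)  <  k=1
[2,3] NP/(NP\S)  lex  "plan"
[3,4] NP\S  lex  "often"
[2,4] NP  >  k=3
[4,5] (S\PP)\NP  lex  "city"
[2,5] S\PP  <  k=4
[0,5] S  >  k=2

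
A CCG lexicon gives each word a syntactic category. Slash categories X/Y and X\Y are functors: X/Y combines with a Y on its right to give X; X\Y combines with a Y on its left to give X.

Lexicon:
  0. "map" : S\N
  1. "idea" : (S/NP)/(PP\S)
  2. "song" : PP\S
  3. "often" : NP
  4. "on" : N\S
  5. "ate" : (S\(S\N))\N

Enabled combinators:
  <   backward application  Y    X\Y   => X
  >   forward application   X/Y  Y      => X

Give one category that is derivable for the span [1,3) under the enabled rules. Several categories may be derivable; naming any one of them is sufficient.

S/NP

[0,6] S   <
  [0,1] "map" : S\N
  [1,6] S\(S\N)   <
    [1,5] N   <
      [1,4] S   >
        [1,3] S/NP   >
          [1,2] "idea" : (S/NP)/(PP\S)
          [2,3] "song" : PP\S
        [3,4] "often" : NP
      [4,5] "on" : N\S
    [5,6] "ate" : (S\(S\N))\N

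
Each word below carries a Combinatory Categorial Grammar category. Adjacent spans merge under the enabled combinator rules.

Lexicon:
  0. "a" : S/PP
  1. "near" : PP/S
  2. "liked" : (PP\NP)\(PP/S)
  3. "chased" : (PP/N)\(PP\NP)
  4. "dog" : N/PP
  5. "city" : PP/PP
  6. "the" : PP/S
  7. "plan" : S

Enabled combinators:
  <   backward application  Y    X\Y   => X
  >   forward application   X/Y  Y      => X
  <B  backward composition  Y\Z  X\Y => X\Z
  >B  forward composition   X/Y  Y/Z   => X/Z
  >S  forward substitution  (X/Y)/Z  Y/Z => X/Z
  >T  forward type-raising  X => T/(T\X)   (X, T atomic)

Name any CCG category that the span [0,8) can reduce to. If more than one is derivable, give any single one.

[0,8] S   >
  [0,6] S/PP   >B
    [0,1] "a" : S/PP
    [1,6] PP/PP   >B
      [1,4] PP/N   <
        [1,3] PP\NP   <
          [1,2] "near" : PP/S
          [2,3] "liked" : (PP\NP)\(PP/S)
        [3,4] "chased" : (PP/N)\(PP\NP)
      [4,6] N/PP   >B
        [4,5] "dog" : N/PP
        [5,6] "city" : PP/PP
  [6,8] PP   >
    [6,7] "the" : PP/S
    [7,8] "plan" : S

S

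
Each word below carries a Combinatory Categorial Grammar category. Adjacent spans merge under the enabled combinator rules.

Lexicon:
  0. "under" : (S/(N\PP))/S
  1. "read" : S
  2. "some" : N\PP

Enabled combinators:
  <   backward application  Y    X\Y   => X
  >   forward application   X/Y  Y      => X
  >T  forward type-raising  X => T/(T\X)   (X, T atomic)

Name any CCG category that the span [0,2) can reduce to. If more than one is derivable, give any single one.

S/(N\PP)

[0,3] S   >
  [0,2] S/(N\PP)   >
    [0,1] "under" : (S/(N\PP))/S
    [1,2] "read" : S
  [2,3] "some" : N\PP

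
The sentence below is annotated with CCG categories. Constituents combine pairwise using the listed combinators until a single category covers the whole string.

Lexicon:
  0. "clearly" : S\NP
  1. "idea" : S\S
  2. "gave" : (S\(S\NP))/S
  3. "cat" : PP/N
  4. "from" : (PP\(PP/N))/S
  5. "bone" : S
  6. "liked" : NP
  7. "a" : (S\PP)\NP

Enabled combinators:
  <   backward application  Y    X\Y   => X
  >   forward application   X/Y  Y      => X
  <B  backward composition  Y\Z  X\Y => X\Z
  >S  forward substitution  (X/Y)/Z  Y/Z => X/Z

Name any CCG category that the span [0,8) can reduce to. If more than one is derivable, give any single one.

[0,8] S   <
  [0,2] S\NP   <B
    [0,1] "clearly" : S\NP
    [1,2] "idea" : S\S
  [2,8] S\(S\NP)   >
    [2,3] "gave" : (S\(S\NP))/S
    [3,8] S   <
      [3,6] PP   <
        [3,4] "cat" : PP/N
        [4,6] PP\(PP/N)   >
          [4,5] "from" : (PP\(PP/N))/S
          [5,6] "bone" : S
      [6,8] S\PP   <
        [6,7] "liked" : NP
        [7,8] "a" : (S\PP)\NP

S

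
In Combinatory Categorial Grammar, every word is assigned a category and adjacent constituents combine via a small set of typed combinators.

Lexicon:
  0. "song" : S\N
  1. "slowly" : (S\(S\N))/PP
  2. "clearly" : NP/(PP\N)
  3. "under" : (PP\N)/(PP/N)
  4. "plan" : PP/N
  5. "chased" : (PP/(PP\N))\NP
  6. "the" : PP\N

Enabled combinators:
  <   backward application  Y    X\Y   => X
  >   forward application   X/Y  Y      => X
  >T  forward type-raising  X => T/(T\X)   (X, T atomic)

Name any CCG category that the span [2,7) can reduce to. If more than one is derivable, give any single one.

[0,7] S   <
  [0,1] "song" : S\N
  [1,7] S\(S\N)   >
    [1,2] "slowly" : (S\(S\N))/PP
    [2,7] PP   >
      [2,6] PP/(PP\N)   <
        [2,5] NP   >
          [2,3] "clearly" : NP/(PP\N)
          [3,5] PP\N   >
            [3,4] "under" : (PP\N)/(PP/N)
            [4,5] "plan" : PP/N
        [5,6] "chased" : (PP/(PP\N))\NP
      [6,7] "the" : PP\N

PP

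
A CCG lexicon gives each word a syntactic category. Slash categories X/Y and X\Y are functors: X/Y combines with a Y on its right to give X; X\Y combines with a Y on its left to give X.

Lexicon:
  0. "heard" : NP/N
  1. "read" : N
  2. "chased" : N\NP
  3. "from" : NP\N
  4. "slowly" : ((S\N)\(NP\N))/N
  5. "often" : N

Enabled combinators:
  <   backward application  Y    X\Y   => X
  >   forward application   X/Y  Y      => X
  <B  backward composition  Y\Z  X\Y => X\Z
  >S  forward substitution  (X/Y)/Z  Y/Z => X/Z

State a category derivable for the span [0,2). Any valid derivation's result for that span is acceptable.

[0,6] S   <
  [0,3] N   <
    [0,2] NP   >
      [0,1] "heard" : NP/N
      [1,2] "read" : N
    [2,3] "chased" : N\NP
  [3,6] S\N   <
    [3,4] "from" : NP\N
    [4,6] (S\N)\(NP\N)   >
      [4,5] "slowly" : ((S\N)\(NP\N))/N
      [5,6] "often" : N

NP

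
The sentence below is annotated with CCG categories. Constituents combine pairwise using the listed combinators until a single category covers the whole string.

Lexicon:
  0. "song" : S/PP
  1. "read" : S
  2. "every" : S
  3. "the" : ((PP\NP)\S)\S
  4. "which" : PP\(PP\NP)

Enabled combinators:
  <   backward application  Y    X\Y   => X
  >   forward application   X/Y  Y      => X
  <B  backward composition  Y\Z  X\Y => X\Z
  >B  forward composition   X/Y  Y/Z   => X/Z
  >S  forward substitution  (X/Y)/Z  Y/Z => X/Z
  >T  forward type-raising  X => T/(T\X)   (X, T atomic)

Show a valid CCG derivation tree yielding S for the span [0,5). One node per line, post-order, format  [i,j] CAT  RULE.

[0,1] S/PP  lex  "song"
[1,2] S  lex  "read"
[2,3] S  lex  "every"
[3,4] ((PP\NP)\S)\S  lex  "the"
[2,4] (PP\NP)\S  <  k=3
[1,4] PP\NP  <  k=2
[4,5] PP\(PP\NP)  lex  "which"
[1,5] PP  <  k=4
[0,5] S  >  k=1

[0,5] S   >
  [0,1] "song" : S/PP
  [1,5] PP   <
    [1,4] PP\NP   <
      [1,2] "read" : S
      [2,4] (PP\NP)\S   <
        [2,3] "every" : S
        [3,4] "the" : ((PP\NP)\S)\S
    [4,5] "which" : PP\(PP\NP)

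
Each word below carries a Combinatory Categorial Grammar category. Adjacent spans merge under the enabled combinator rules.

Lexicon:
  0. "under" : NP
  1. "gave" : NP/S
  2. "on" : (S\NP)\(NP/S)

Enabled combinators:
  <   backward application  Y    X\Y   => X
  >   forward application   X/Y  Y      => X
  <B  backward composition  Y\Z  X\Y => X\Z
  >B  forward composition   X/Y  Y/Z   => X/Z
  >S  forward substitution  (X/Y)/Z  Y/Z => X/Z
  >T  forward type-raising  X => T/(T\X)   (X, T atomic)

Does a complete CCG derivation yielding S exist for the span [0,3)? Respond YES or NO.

YES

[0,3] S   >
  [0,1] S/(S\NP)   >T
    [0,1] "under" : NP
  [1,3] S\NP   <
    [1,2] "gave" : NP/S
    [2,3] "on" : (S\NP)\(NP/S)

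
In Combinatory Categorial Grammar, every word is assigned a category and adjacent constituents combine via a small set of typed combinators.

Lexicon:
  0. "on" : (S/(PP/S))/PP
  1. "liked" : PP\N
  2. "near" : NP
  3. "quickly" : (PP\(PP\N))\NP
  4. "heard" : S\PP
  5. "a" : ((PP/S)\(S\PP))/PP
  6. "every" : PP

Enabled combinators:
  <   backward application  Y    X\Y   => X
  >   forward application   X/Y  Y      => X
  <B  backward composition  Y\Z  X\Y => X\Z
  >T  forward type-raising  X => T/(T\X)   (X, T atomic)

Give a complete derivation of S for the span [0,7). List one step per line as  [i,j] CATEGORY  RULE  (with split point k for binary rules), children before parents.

[0,1] (S/(PP/S))/PP  lex  "on"
[1,2] PP\N  lex  "liked"
[2,3] NP  lex  "near"
[3,4] (PP\(PP\N))\NP  lex  "quickly"
[2,4] PP\(PP\N)  <  k=3
[1,4] PP  <  k=2
[0,4] S/(PP/S)  >  k=1
[4,5] S\PP  lex  "heard"
[5,6] ((PP/S)\(S\PP))/PP  lex  "a"
[6,7] PP  lex  "every"
[5,7] (PP/S)\(S\PP)  >  k=6
[4,7] PP/S  <  k=5
[0,7] S  >  k=4

[0,7] S   >
  [0,4] S/(PP/S)   >
    [0,1] "on" : (S/(PP/S))/PP
    [1,4] PP   <
      [1,2] "liked" : PP\N
      [2,4] PP\(PP\N)   <
        [2,3] "near" : NP
        [3,4] "quickly" : (PP\(PP\N))\NP
  [4,7] PP/S   <
    [4,5] "heard" : S\PP
    [5,7] (PP/S)\(S\PP)   >
      [5,6] "a" : ((PP/S)\(S\PP))/PP
      [6,7] "every" : PP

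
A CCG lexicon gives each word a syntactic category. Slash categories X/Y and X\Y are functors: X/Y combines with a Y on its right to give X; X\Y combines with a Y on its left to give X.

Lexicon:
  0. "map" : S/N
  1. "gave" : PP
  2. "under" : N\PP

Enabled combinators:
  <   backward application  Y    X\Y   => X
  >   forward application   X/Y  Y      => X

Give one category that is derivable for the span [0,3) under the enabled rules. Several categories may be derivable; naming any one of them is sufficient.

S

[0,3] S   >
  [0,1] "map" : S/N
  [1,3] N   <
    [1,2] "gave" : PP
    [2,3] "under" : N\PP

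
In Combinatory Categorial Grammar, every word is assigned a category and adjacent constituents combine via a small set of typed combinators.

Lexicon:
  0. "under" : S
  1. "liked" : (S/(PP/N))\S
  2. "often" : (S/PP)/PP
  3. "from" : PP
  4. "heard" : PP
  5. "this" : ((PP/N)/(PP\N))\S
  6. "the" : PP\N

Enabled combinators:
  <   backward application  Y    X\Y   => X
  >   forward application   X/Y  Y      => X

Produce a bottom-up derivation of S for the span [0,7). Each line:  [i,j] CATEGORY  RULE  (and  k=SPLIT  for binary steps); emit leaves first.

[0,1] S  lex  "under"
[1,2] (S/(PP/N))\S  lex  "liked"
[0,2] S/(PP/N)  <  k=1
[2,3] (S/PP)/PP  lex  "often"
[3,4] PP  lex  "from"
[2,4] S/PP  >  k=3
[4,5] PP  lex  "heard"
[2,5] S  >  k=4
[5,6] ((PP/N)/(PP\N))\S  lex  "this"
[2,6] (PP/N)/(PP\N)  <  k=5
[6,7] PP\N  lex  "the"
[2,7] PP/N  >  k=6
[0,7] S  >  k=2

[0,7] S   >
  [0,2] S/(PP/N)   <
    [0,1] "under" : S
    [1,2] "liked" : (S/(PP/N))\S
  [2,7] PP/N   >
    [2,6] (PP/N)/(PP\N)   <
      [2,5] S   >
        [2,4] S/PP   >
          [2,3] "often" : (S/PP)/PP
          [3,4] "from" : PP
        [4,5] "heard" : PP
      [5,6] "this" : ((PP/N)/(PP\N))\S
    [6,7] "the" : PP\N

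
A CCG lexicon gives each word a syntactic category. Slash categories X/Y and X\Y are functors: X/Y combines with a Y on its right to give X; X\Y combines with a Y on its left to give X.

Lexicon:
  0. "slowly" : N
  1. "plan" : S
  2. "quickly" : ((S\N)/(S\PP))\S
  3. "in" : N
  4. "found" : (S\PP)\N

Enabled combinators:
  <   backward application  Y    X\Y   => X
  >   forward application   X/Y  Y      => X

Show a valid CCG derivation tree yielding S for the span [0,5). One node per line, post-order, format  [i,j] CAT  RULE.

[0,1] N  lex  "slowly"
[1,2] S  lex  "plan"
[2,3] ((S\N)/(S\PP))\S  lex  "quickly"
[1,3] (S\N)/(S\PP)  <  k=2
[3,4] N  lex  "in"
[4,5] (S\PP)\N  lex  "found"
[3,5] S\PP  <  k=4
[1,5] S\N  >  k=3
[0,5] S  <  k=1

[0,5] S   <
  [0,1] "slowly" : N
  [1,5] S\N   >
    [1,3] (S\N)/(S\PP)   <
      [1,2] "plan" : S
      [2,3] "quickly" : ((S\N)/(S\PP))\S
    [3,5] S\PP   <
      [3,4] "in" : N
      [4,5] "found" : (S\PP)\N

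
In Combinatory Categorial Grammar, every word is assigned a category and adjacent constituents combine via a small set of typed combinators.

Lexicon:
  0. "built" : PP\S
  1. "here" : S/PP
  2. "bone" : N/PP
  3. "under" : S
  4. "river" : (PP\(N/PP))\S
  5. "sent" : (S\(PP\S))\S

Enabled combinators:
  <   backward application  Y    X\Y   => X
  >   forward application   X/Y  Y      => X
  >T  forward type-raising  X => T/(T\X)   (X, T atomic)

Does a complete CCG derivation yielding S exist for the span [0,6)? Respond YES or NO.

YES

[0,6] S   <
  [0,1] "built" : PP\S
  [1,6] S\(PP\S)   <
    [1,5] S   >
      [1,2] "here" : S/PP
      [2,5] PP   <
        [2,3] "bone" : N/PP
        [3,5] PP\(N/PP)   <
          [3,4] "under" : S
          [4,5] "river" : (PP\(N/PP))\S
    [5,6] "sent" : (S\(PP\S))\S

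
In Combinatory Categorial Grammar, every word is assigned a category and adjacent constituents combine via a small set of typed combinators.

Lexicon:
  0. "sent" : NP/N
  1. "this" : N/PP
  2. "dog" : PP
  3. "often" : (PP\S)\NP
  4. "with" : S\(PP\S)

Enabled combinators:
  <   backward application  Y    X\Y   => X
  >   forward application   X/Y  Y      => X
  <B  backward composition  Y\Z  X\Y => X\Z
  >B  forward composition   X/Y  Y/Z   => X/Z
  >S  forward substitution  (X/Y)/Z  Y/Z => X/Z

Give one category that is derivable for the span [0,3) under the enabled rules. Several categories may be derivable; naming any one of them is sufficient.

NP

[0,5] S   <
  [0,4] PP\S   <
    [0,3] NP   >
      [0,1] "sent" : NP/N
      [1,3] N   >
        [1,2] "this" : N/PP
        [2,3] "dog" : PP
    [3,4] "often" : (PP\S)\NP
  [4,5] "with" : S\(PP\S)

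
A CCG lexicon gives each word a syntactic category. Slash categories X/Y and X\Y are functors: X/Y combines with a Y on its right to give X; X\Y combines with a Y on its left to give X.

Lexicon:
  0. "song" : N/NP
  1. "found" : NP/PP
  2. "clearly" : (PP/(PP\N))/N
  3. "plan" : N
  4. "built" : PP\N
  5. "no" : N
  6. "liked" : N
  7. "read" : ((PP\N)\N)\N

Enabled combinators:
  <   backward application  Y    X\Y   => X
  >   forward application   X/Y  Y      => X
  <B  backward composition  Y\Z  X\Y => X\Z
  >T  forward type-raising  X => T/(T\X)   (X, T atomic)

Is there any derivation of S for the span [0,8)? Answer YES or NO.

N/NP NP/PP (PP/(PP\N))/N N PP\N N N ((PP\N)\N)\N
CKY chart[0,8] = {N/(N\PP), NP/(NP\PP), PP, PP/(PP\PP), S/(S\PP)}; S ∉ chart

NO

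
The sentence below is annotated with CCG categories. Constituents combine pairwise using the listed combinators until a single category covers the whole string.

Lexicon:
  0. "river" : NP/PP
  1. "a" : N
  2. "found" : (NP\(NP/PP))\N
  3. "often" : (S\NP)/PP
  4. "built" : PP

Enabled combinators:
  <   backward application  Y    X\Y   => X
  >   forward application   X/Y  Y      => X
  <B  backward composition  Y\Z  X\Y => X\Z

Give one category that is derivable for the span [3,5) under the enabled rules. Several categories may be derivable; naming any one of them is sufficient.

S\NP

[0,5] S   <
  [0,3] NP   <
    [0,1] "river" : NP/PP
    [1,3] NP\(NP/PP)   <
      [1,2] "a" : N
      [2,3] "found" : (NP\(NP/PP))\N
  [3,5] S\NP   >
    [3,4] "often" : (S\NP)/PP
    [4,5] "built" : PP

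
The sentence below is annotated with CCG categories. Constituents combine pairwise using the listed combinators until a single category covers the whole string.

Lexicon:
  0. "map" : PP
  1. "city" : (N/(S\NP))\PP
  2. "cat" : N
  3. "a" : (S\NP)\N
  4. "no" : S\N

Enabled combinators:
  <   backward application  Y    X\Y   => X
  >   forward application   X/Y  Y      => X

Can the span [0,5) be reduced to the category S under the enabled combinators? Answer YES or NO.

YES

[0,5] S   <
  [0,4] N   >
    [0,2] N/(S\NP)   <
      [0,1] "map" : PP
      [1,2] "city" : (N/(S\NP))\PP
    [2,4] S\NP   <
      [2,3] "cat" : N
      [3,4] "a" : (S\NP)\N
  [4,5] "no" : S\N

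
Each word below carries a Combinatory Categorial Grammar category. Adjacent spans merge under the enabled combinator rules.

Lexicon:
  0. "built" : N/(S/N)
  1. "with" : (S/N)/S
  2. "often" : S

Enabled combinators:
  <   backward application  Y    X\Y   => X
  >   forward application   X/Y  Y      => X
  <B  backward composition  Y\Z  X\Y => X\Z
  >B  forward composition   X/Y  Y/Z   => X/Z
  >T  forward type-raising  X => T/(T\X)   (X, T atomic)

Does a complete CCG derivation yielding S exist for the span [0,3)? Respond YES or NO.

N/(S/N) (S/N)/S S
CKY chart[0,3] = {N, N/(N\N), N/(S\S), NP/(NP\N), PP/(PP\N), S/(S\N)}; S ∉ chart

NO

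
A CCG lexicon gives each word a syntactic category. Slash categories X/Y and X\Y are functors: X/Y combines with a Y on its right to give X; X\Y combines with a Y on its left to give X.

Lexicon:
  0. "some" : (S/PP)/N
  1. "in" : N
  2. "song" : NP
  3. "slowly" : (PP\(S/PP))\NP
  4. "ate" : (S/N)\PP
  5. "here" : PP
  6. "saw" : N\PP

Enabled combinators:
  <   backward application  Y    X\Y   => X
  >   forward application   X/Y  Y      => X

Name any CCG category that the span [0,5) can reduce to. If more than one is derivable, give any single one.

[0,7] S   >
  [0,5] S/N   <
    [0,4] PP   <
      [0,2] S/PP   >
        [0,1] "some" : (S/PP)/N
        [1,2] "in" : N
      [2,4] PP\(S/PP)   <
        [2,3] "song" : NP
        [3,4] "slowly" : (PP\(S/PP))\NP
    [4,5] "ate" : (S/N)\PP
  [5,7] N   <
    [5,6] "here" : PP
    [6,7] "saw" : N\PP

S/N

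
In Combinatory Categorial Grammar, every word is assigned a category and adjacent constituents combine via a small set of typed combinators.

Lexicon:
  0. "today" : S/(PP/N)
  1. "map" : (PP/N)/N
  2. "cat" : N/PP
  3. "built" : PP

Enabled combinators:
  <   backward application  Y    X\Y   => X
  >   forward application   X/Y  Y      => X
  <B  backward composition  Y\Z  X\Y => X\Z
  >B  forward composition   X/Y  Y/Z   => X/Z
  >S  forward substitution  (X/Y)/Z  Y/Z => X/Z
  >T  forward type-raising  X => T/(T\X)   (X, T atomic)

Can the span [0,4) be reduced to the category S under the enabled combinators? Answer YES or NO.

YES

[0,4] S   >
  [0,1] "today" : S/(PP/N)
  [1,4] PP/N   >
    [1,2] "map" : (PP/N)/N
    [2,4] N   >
      [2,3] "cat" : N/PP
      [3,4] "built" : PP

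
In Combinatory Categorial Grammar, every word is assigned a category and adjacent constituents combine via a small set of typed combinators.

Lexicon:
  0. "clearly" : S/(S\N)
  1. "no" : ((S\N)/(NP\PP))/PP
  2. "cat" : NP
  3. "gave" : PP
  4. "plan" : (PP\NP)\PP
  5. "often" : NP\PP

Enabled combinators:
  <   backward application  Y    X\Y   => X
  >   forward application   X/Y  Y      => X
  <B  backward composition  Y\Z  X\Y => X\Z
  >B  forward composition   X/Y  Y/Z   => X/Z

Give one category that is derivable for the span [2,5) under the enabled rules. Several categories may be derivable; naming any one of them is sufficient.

[0,6] S   >
  [0,1] "clearly" : S/(S\N)
  [1,6] S\N   >
    [1,5] (S\N)/(NP\PP)   >
      [1,2] "no" : ((S\N)/(NP\PP))/PP
      [2,5] PP   <
        [2,3] "cat" : NP
        [3,5] PP\NP   <
          [3,4] "gave" : PP
          [4,5] "plan" : (PP\NP)\PP
    [5,6] "often" : NP\PP

PP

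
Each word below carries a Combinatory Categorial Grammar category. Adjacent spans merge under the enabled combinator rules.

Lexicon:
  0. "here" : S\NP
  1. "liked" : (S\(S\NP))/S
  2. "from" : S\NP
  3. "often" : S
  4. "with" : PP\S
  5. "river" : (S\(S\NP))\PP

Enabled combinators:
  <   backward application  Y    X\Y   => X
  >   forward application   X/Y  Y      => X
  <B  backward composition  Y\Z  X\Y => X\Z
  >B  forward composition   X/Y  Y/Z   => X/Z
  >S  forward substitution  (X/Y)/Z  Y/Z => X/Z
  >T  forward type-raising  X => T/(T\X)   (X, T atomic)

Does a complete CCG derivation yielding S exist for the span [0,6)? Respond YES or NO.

YES

[0,6] S   <
  [0,1] "here" : S\NP
  [1,6] S\(S\NP)   >
    [1,2] "liked" : (S\(S\NP))/S
    [2,6] S   <
      [2,3] "from" : S\NP
      [3,6] S\(S\NP)   <
        [3,5] PP   <
          [3,4] "often" : S
          [4,5] "with" : PP\S
        [5,6] "river" : (S\(S\NP))\PP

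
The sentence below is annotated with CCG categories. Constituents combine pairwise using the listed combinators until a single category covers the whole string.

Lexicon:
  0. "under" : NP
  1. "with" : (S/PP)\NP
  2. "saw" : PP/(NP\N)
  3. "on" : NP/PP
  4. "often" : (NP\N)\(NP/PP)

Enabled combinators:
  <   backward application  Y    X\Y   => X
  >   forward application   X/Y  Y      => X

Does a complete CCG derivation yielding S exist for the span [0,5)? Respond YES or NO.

YES

[0,5] S   >
  [0,2] S/PP   <
    [0,1] "under" : NP
    [1,2] "with" : (S/PP)\NP
  [2,5] PP   >
    [2,3] "saw" : PP/(NP\N)
    [3,5] NP\N   <
      [3,4] "on" : NP/PP
      [4,5] "often" : (NP\N)\(NP/PP)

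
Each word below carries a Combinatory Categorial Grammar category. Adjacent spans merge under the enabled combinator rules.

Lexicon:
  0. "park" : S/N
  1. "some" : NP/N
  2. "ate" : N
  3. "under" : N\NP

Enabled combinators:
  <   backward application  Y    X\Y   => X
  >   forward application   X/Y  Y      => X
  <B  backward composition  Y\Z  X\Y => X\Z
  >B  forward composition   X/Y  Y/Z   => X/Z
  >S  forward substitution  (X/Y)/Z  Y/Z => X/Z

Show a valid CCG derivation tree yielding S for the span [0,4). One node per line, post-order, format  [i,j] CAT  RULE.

[0,1] S/N  lex  "park"
[1,2] NP/N  lex  "some"
[2,3] N  lex  "ate"
[1,3] NP  >  k=2
[3,4] N\NP  lex  "under"
[1,4] N  <  k=3
[0,4] S  >  k=1

[0,4] S   >
  [0,1] "park" : S/N
  [1,4] N   <
    [1,3] NP   >
      [1,2] "some" : NP/N
      [2,3] "ate" : N
    [3,4] "under" : N\NP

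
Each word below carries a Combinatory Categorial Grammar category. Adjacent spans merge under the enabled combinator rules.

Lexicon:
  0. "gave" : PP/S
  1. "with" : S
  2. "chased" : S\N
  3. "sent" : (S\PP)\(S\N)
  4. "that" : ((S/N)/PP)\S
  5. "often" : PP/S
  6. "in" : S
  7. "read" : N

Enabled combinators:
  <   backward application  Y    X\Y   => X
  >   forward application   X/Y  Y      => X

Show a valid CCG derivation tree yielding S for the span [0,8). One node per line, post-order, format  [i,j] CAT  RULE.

[0,1] PP/S  lex  "gave"
[1,2] S  lex  "with"
[0,2] PP  >  k=1
[2,3] S\N  lex  "chased"
[3,4] (S\PP)\(S\N)  lex  "sent"
[2,4] S\PP  <  k=3
[0,4] S  <  k=2
[4,5] ((S/N)/PP)\S  lex  "that"
[0,5] (S/N)/PP  <  k=4
[5,6] PP/S  lex  "often"
[6,7] S  lex  "in"
[5,7] PP  >  k=6
[0,7] S/N  >  k=5
[7,8] N  lex  "read"
[0,8] S  >  k=7

[0,8] S   >
  [0,7] S/N   >
    [0,5] (S/N)/PP   <
      [0,4] S   <
        [0,2] PP   >
          [0,1] "gave" : PP/S
          [1,2] "with" : S
        [2,4] S\PP   <
          [2,3] "chased" : S\N
          [3,4] "sent" : (S\PP)\(S\N)
      [4,5] "that" : ((S/N)/PP)\S
    [5,7] PP   >
      [5,6] "often" : PP/S
      [6,7] "in" : S
  [7,8] "read" : N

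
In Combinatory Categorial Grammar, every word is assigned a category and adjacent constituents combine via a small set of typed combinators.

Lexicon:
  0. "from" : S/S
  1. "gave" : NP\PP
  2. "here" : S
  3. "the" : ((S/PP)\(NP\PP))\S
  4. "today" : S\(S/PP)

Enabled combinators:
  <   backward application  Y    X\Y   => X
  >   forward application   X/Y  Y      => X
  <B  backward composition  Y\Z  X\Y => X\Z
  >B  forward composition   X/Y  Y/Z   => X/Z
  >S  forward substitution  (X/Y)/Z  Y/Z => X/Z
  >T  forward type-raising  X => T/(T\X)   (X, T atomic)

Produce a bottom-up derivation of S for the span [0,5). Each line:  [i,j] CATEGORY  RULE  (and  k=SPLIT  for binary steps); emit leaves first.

[0,5] S   <
  [0,4] S/PP   >B
    [0,1] "from" : S/S
    [1,4] S/PP   <
      [1,2] "gave" : NP\PP
      [2,4] (S/PP)\(NP\PP)   <
        [2,3] "here" : S
        [3,4] "the" : ((S/PP)\(NP\PP))\S
  [4,5] "today" : S\(S/PP)

[0,1] S/S  lex  "from"
[1,2] NP\PP  lex  "gave"
[2,3] S  lex  "here"
[3,4] ((S/PP)\(NP\PP))\S  lex  "the"
[2,4] (S/PP)\(NP\PP)  <  k=3
[1,4] S/PP  <  k=2
[0,4] S/PP  >B  k=1
[4,5] S\(S/PP)  lex  "today"
[0,5] S  <  k=4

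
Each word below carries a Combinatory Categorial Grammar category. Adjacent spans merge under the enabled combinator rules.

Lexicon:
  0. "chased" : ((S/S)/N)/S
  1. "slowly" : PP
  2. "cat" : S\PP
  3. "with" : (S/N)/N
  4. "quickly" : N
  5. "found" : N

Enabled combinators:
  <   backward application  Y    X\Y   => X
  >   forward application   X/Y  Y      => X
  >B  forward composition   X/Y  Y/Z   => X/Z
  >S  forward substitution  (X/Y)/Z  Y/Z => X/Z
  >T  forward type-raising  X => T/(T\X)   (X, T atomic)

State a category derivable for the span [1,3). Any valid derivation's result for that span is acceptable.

[0,6] S   >
  [0,5] S/N   >S
    [0,3] (S/S)/N   >
      [0,1] "chased" : ((S/S)/N)/S
      [1,3] S   <
        [1,2] "slowly" : PP
        [2,3] "cat" : S\PP
    [3,5] S/N   >
      [3,4] "with" : (S/N)/N
      [4,5] "quickly" : N
  [5,6] "found" : N

S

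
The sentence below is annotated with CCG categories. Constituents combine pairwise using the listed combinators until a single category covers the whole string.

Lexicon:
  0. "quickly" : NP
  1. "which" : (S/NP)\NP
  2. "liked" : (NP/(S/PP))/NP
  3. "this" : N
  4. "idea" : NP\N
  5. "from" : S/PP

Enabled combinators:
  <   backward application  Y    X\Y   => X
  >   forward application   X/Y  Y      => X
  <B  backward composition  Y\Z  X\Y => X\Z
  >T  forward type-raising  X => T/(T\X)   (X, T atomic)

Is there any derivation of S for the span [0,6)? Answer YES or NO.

[0,6] S   >
  [0,2] S/NP   <
    [0,1] "quickly" : NP
    [1,2] "which" : (S/NP)\NP
  [2,6] NP   >
    [2,5] NP/(S/PP)   >
      [2,3] "liked" : (NP/(S/PP))/NP
      [3,5] NP   >
        [3,4] NP/(NP\N)   >T
          [3,4] "this" : N
        [4,5] "idea" : NP\N
    [5,6] "from" : S/PP

YES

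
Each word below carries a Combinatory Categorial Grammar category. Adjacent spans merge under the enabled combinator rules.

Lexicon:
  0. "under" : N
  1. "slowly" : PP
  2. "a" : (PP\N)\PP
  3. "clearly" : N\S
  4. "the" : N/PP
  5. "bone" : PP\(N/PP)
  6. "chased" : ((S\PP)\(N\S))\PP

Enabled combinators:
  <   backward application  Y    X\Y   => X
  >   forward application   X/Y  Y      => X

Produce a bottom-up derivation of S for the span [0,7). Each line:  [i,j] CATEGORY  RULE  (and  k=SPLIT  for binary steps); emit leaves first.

[0,7] S   <
  [0,3] PP   <
    [0,1] "under" : N
    [1,3] PP\N   <
      [1,2] "slowly" : PP
      [2,3] "a" : (PP\N)\PP
  [3,7] S\PP   <
    [3,4] "clearly" : N\S
    [4,7] (S\PP)\(N\S)   <
      [4,6] PP   <
        [4,5] "the" : N/PP
        [5,6] "bone" : PP\(N/PP)
      [6,7] "chased" : ((S\PP)\(N\S))\PP

[0,1] N  lex  "under"
[1,2] PP  lex  "slowly"
[2,3] (PP\N)\PP  lex  "a"
[1,3] PP\N  <  k=2
[0,3] PP  <  k=1
[3,4] N\S  lex  "clearly"
[4,5] N/PP  lex  "the"
[5,6] PP\(N/PP)  lex  "bone"
[4,6] PP  <  k=5
[6,7] ((S\PP)\(N\S))\PP  lex  "chased"
[4,7] (S\PP)\(N\S)  <  k=6
[3,7] S\PP  <  k=4
[0,7] S  <  k=3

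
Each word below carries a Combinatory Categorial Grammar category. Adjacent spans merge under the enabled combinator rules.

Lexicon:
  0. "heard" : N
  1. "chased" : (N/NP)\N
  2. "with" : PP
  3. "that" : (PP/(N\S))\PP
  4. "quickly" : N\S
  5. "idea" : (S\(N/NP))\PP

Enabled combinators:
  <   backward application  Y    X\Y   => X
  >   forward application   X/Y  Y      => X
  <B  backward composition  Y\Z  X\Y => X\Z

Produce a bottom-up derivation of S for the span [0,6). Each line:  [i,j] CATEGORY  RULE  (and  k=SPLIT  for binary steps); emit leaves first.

[0,6] S   <
  [0,2] N/NP   <
    [0,1] "heard" : N
    [1,2] "chased" : (N/NP)\N
  [2,6] S\(N/NP)   <
    [2,5] PP   >
      [2,4] PP/(N\S)   <
        [2,3] "with" : PP
        [3,4] "that" : (PP/(N\S))\PP
      [4,5] "quickly" : N\S
    [5,6] "idea" : (S\(N/NP))\PP

[0,1] N  lex  "heard"
[1,2] (N/NP)\N  lex  "chased"
[0,2] N/NP  <  k=1
[2,3] PP  lex  "with"
[3,4] (PP/(N\S))\PP  lex  "that"
[2,4] PP/(N\S)  <  k=3
[4,5] N\S  lex  "quickly"
[2,5] PP  >  k=4
[5,6] (S\(N/NP))\PP  lex  "idea"
[2,6] S\(N/NP)  <  k=5
[0,6] S  <  k=2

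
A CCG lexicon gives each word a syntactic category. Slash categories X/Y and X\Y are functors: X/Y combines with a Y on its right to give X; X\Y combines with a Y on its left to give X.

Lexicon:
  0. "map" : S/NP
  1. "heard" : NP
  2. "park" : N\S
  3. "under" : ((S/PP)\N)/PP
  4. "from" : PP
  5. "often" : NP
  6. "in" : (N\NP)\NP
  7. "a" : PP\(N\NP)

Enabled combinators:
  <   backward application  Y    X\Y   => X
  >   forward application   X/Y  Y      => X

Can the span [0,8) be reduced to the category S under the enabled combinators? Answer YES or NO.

YES

[0,8] S   >
  [0,5] S/PP   <
    [0,3] N   <
      [0,2] S   >
        [0,1] "map" : S/NP
        [1,2] "heard" : NP
      [2,3] "park" : N\S
    [3,5] (S/PP)\N   >
      [3,4] "under" : ((S/PP)\N)/PP
      [4,5] "from" : PP
  [5,8] PP   <
    [5,7] N\NP   <
      [5,6] "often" : NP
      [6,7] "in" : (N\NP)\NP
    [7,8] "a" : PP\(N\NP)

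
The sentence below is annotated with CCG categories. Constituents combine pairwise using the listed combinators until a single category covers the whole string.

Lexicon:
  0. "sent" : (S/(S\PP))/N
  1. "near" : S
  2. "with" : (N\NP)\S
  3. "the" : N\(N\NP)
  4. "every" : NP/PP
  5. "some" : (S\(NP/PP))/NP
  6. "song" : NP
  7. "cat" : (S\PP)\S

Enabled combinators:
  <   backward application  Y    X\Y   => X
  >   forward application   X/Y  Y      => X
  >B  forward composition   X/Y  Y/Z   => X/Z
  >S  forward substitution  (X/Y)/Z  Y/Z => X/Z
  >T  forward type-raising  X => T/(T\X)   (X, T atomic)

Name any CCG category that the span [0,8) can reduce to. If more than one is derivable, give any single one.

[0,8] S   >
  [0,4] S/(S\PP)   >
    [0,1] "sent" : (S/(S\PP))/N
    [1,4] N   <
      [1,3] N\NP   <
        [1,2] "near" : S
        [2,3] "with" : (N\NP)\S
      [3,4] "the" : N\(N\NP)
  [4,8] S\PP   <
    [4,7] S   <
      [4,5] "every" : NP/PP
      [5,7] S\(NP/PP)   >
        [5,6] "some" : (S\(NP/PP))/NP
        [6,7] "song" : NP
    [7,8] "cat" : (S\PP)\S

S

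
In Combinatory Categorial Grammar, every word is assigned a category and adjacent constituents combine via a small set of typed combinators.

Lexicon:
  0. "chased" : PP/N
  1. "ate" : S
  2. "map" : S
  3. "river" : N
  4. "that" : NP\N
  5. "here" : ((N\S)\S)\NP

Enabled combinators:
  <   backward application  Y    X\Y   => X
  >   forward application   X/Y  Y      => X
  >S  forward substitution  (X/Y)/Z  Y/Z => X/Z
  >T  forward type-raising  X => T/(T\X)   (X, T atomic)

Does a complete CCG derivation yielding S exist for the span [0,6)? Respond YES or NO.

NO

PP/N S S N NP\N ((N\S)\S)\NP
CKY chart[0,6] = {N/(N\PP), NP/(NP\PP), PP, PP/(PP\PP), S/(S\PP)}; S ∉ chart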